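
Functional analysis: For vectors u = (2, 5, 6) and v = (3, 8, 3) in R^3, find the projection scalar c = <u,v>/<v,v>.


Computing <u,v> = 2*3 + 5*8 + 6*3 = 64
Computing <v,v> = 3^2 + 8^2 + 3^2 = 82
Projection coefficient = 64/82 = 0.7805

0.7805


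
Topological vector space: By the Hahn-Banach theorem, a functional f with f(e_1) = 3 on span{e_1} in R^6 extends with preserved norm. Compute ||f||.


The norm of f is given by ||f|| = sup_{||x||=1} |f(x)|.
On span{e_1}, ||e_1|| = 1, so ||f|| = |f(e_1)| / ||e_1||
= |3| / 1 = 3.0000

3.0000


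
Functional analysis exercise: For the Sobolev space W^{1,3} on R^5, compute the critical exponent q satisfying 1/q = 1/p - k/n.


Using the Sobolev embedding formula: 1/q = 1/p - k/n
1/q = 1/3 - 1/5 = 2/15
q = 1/(2/15) = 15/2 = 7.5000

7.5000


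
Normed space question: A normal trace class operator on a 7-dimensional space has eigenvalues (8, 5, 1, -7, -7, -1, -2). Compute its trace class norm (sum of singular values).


For a normal operator, singular values equal |eigenvalues|.
Trace norm = sum |lambda_i| = 8 + 5 + 1 + 7 + 7 + 1 + 2
= 31

31


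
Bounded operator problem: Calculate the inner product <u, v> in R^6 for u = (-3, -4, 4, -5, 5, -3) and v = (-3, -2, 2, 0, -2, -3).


Computing the standard inner product <u, v> = sum u_i * v_i
= -3*-3 + -4*-2 + 4*2 + -5*0 + 5*-2 + -3*-3
= 9 + 8 + 8 + 0 + -10 + 9
= 24

24


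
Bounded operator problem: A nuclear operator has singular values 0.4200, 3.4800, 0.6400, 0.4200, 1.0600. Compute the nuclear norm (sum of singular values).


The nuclear norm is the sum of all singular values.
||T||_1 = 0.4200 + 3.4800 + 0.6400 + 0.4200 + 1.0600
= 6.0200

6.0200


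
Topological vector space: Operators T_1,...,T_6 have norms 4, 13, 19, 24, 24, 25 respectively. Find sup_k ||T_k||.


By the Uniform Boundedness Principle, the supremum of norms is finite.
sup_k ||T_k|| = max(4, 13, 19, 24, 24, 25) = 25

25


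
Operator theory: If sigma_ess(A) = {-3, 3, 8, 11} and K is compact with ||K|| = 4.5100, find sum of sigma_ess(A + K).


By Weyl's theorem, the essential spectrum is invariant under compact perturbations.
sigma_ess(A + K) = sigma_ess(A) = {-3, 3, 8, 11}
Sum = -3 + 3 + 8 + 11 = 19

19


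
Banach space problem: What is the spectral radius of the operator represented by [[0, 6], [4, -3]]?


For a 2x2 matrix, eigenvalues satisfy lambda^2 - (trace)*lambda + det = 0
trace = 0 + -3 = -3
det = 0*-3 - 6*4 = -24
discriminant = (-3)^2 - 4*(-24) = 105
spectral radius = max |eigenvalue| = 6.6235

6.6235


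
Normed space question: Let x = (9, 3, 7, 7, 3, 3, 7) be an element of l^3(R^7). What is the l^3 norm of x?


The l^3 norm = (sum |x_i|^3)^(1/3)
Sum of 3th powers = 729 + 27 + 343 + 343 + 27 + 27 + 343 = 1839
||x||_3 = (1839)^(1/3) = 12.2516

12.2516


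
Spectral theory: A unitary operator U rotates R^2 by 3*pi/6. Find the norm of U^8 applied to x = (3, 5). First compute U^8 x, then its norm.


U is a rotation by theta = 3*pi/6
U^8 = rotation by 8*theta = 24*pi/6 = 0*pi/6 (mod 2*pi)
cos(0*pi/6) = 1.0000, sin(0*pi/6) = 0.0000
U^8 x = (1.0000 * 3 - 0.0000 * 5, 0.0000 * 3 + 1.0000 * 5)
= (3.0000, 5.0000)
||U^8 x|| = sqrt(3.0000^2 + 5.0000^2) = sqrt(34.0000) = 5.8310

5.8310


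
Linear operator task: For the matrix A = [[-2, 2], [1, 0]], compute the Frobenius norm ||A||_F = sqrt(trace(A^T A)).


||A||_F^2 = sum a_ij^2
= (-2)^2 + 2^2 + 1^2 + 0^2
= 4 + 4 + 1 + 0 = 9
||A||_F = sqrt(9) = 3.0000

3.0000


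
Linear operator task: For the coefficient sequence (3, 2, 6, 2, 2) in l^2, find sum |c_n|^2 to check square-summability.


sum |c_n|^2 = 3^2 + 2^2 + 6^2 + 2^2 + 2^2
= 9 + 4 + 36 + 4 + 4
= 57

57


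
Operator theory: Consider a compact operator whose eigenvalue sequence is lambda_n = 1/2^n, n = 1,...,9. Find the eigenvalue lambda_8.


The eigenvalue formula gives lambda_8 = 1/2^8
= 1/256
= 0.0039

0.0039


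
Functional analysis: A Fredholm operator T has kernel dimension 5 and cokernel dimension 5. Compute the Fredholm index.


The Fredholm index is defined as ind(T) = dim(ker T) - dim(coker T)
= 5 - 5
= 0

0


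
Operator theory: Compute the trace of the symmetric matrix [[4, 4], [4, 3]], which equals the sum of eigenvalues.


For a self-adjoint (symmetric) matrix, the eigenvalues are real.
The sum of eigenvalues equals the trace of the matrix.
trace = 4 + 3 = 7

7


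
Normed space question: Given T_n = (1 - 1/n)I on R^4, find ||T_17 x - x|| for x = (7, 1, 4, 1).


T_17 x - x = (1 - 1/17)x - x = -x/17
||x|| = sqrt(67) = 8.1854
||T_17 x - x|| = ||x||/17 = 8.1854/17 = 0.4815

0.4815


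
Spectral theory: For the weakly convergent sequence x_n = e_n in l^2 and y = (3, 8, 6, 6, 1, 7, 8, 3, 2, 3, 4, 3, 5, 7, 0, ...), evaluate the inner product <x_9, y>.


x_9 = e_9 is the standard basis vector with 1 in position 9.
<x_9, y> = y_9 = 2
As n -> infinity, <x_n, y> -> 0, confirming weak convergence of (x_n) to 0.

2


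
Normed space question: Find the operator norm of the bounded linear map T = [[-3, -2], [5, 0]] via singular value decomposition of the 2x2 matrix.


A^T A = [[34, 6], [6, 4]]
trace(A^T A) = 38, det(A^T A) = 100
discriminant = 38^2 - 4*100 = 1044
Largest eigenvalue of A^T A = (trace + sqrt(disc))/2 = 35.1555
||T|| = sqrt(35.1555) = 5.9292

5.9292


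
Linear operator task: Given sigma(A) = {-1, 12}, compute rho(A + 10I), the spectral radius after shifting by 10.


Spectrum of A + 10I = {9, 22}
Spectral radius = max |lambda| over the shifted spectrum
= max(9, 22) = 22

22


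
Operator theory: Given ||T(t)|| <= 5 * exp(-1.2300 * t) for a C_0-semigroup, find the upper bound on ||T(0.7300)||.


||T(0.7300)|| <= 5 * exp(-1.2300 * 0.7300)
= 5 * exp(-0.8979)
= 5 * 0.4074
= 2.0371

2.0371


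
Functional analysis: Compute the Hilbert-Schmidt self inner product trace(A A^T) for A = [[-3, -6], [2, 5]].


trace(A * A^T) = sum of squares of all entries
= (-3)^2 + (-6)^2 + 2^2 + 5^2
= 9 + 36 + 4 + 25
= 74

74


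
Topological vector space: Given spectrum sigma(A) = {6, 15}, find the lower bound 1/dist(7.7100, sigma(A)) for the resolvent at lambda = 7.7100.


dist(7.7100, {6, 15}) = min(|7.7100 - 6|, |7.7100 - 15|)
= min(1.7100, 7.2900) = 1.7100
Resolvent bound = 1/1.7100 = 0.5848

0.5848


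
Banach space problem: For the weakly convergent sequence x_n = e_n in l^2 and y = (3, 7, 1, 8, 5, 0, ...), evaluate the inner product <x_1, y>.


x_1 = e_1 is the standard basis vector with 1 in position 1.
<x_1, y> = y_1 = 3
As n -> infinity, <x_n, y> -> 0, confirming weak convergence of (x_n) to 0.

3


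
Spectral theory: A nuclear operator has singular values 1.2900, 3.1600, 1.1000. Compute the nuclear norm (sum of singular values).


The nuclear norm is the sum of all singular values.
||T||_1 = 1.2900 + 3.1600 + 1.1000
= 5.5500

5.5500


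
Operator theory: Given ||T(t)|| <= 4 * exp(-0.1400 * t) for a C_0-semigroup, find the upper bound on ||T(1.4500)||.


||T(1.4500)|| <= 4 * exp(-0.1400 * 1.4500)
= 4 * exp(-0.2030)
= 4 * 0.8163
= 3.2651

3.2651


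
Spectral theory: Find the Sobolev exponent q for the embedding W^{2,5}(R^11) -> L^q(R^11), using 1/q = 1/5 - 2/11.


Using the Sobolev embedding formula: 1/q = 1/p - k/n
1/q = 1/5 - 2/11 = 1/55
q = 1/(1/55) = 55

55.0000


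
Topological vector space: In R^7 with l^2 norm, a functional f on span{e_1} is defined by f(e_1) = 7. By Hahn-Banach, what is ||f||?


The norm of f is given by ||f|| = sup_{||x||=1} |f(x)|.
On span{e_1}, ||e_1|| = 1, so ||f|| = |f(e_1)| / ||e_1||
= |7| / 1 = 7.0000

7.0000


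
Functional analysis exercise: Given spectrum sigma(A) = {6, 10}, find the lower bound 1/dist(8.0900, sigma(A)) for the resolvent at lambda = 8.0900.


dist(8.0900, {6, 10}) = min(|8.0900 - 6|, |8.0900 - 10|)
= min(2.0900, 1.9100) = 1.9100
Resolvent bound = 1/1.9100 = 0.5236

0.5236


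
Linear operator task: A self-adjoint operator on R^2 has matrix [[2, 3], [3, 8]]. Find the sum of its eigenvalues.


For a self-adjoint (symmetric) matrix, the eigenvalues are real.
The sum of eigenvalues equals the trace of the matrix.
trace = 2 + 8 = 10

10


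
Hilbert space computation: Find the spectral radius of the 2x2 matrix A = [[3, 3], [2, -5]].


For a 2x2 matrix, eigenvalues satisfy lambda^2 - (trace)*lambda + det = 0
trace = 3 + -5 = -2
det = 3*-5 - 3*2 = -21
discriminant = (-2)^2 - 4*(-21) = 88
spectral radius = max |eigenvalue| = 5.6904

5.6904


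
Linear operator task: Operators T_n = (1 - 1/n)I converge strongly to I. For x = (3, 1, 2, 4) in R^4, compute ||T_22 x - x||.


T_22 x - x = (1 - 1/22)x - x = -x/22
||x|| = sqrt(30) = 5.4772
||T_22 x - x|| = ||x||/22 = 5.4772/22 = 0.2490

0.2490


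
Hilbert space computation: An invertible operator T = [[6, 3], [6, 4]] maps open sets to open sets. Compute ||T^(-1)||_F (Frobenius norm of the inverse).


det(T) = 6*4 - 3*6 = 6
T^(-1) = (1/6) * [[4, -3], [-6, 6]] = [[0.6667, -0.5000], [-1.0000, 1.0000]]
||T^(-1)||_F^2 = 0.6667^2 + (-0.5000)^2 + (-1.0000)^2 + 1.0000^2 = 2.6944
||T^(-1)||_F = sqrt(2.6944) = 1.6415

1.6415


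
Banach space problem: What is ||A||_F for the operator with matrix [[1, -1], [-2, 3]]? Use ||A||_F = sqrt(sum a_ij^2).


||A||_F^2 = sum a_ij^2
= 1^2 + (-1)^2 + (-2)^2 + 3^2
= 1 + 1 + 4 + 9 = 15
||A||_F = sqrt(15) = 3.8730

3.8730


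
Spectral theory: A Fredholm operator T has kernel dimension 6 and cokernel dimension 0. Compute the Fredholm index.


The Fredholm index is defined as ind(T) = dim(ker T) - dim(coker T)
= 6 - 0
= 6

6


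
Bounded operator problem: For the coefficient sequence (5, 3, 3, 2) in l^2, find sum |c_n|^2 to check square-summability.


sum |c_n|^2 = 5^2 + 3^2 + 3^2 + 2^2
= 25 + 9 + 9 + 4
= 47

47


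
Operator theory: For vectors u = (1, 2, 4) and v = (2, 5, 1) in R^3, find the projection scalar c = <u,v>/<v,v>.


Computing <u,v> = 1*2 + 2*5 + 4*1 = 16
Computing <v,v> = 2^2 + 5^2 + 1^2 = 30
Projection coefficient = 16/30 = 0.5333

0.5333


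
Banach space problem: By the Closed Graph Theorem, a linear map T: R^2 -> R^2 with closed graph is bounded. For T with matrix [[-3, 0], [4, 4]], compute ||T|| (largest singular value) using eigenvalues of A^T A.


A^T A = [[25, 16], [16, 16]]
trace(A^T A) = 41, det(A^T A) = 144
discriminant = 41^2 - 4*144 = 1105
Largest eigenvalue of A^T A = (trace + sqrt(disc))/2 = 37.1208
||T|| = sqrt(37.1208) = 6.0927

6.0927


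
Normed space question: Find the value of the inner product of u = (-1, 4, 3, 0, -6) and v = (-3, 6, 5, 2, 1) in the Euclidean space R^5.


Computing the standard inner product <u, v> = sum u_i * v_i
= -1*-3 + 4*6 + 3*5 + 0*2 + -6*1
= 3 + 24 + 15 + 0 + -6
= 36

36


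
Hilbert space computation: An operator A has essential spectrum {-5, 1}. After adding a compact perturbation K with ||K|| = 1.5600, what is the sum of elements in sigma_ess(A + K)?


By Weyl's theorem, the essential spectrum is invariant under compact perturbations.
sigma_ess(A + K) = sigma_ess(A) = {-5, 1}
Sum = -5 + 1 = -4

-4


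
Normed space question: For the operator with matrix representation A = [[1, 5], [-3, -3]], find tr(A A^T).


trace(A * A^T) = sum of squares of all entries
= 1^2 + 5^2 + (-3)^2 + (-3)^2
= 1 + 25 + 9 + 9
= 44

44


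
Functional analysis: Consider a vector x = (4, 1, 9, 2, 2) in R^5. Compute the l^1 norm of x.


The l^1 norm equals the sum of absolute values of all components.
||x||_1 = 4 + 1 + 9 + 2 + 2
= 18

18.0000


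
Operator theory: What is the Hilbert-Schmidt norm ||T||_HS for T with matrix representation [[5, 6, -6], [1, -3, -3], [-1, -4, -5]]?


The Hilbert-Schmidt norm is sqrt(sum of squares of all entries).
Sum of squares = 5^2 + 6^2 + (-6)^2 + 1^2 + (-3)^2 + (-3)^2 + (-1)^2 + (-4)^2 + (-5)^2
= 25 + 36 + 36 + 1 + 9 + 9 + 1 + 16 + 25 = 158
||T||_HS = sqrt(158) = 12.5698

12.5698


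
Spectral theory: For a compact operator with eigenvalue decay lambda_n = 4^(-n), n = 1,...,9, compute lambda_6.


The eigenvalue formula gives lambda_6 = 1/4^6
= 1/4096
= 2.4414e-04

2.4414e-04


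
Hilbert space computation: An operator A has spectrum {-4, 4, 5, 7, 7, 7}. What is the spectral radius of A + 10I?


Spectrum of A + 10I = {6, 14, 15, 17, 17, 17}
Spectral radius = max |lambda| over the shifted spectrum
= max(6, 14, 15, 17, 17, 17) = 17

17


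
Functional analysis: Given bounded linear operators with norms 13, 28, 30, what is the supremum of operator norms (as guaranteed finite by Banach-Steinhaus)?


By the Uniform Boundedness Principle, the supremum of norms is finite.
sup_k ||T_k|| = max(13, 28, 30) = 30

30


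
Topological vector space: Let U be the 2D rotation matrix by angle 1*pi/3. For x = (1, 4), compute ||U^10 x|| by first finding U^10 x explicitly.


U is a rotation by theta = 1*pi/3
U^10 = rotation by 10*theta = 10*pi/3 = 4*pi/3 (mod 2*pi)
cos(4*pi/3) = -0.5000, sin(4*pi/3) = -0.8660
U^10 x = (-0.5000 * 1 - -0.8660 * 4, -0.8660 * 1 + -0.5000 * 4)
= (2.9641, -2.8660)
||U^10 x|| = sqrt(2.9641^2 + (-2.8660)^2) = sqrt(17.0000) = 4.1231

4.1231


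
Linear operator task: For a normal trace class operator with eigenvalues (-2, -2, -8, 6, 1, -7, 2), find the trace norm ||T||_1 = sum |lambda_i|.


For a normal operator, singular values equal |eigenvalues|.
Trace norm = sum |lambda_i| = 2 + 2 + 8 + 6 + 1 + 7 + 2
= 28

28


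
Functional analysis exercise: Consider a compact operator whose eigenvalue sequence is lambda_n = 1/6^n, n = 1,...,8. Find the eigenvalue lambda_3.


The eigenvalue formula gives lambda_3 = 1/6^3
= 1/216
= 0.0046

0.0046


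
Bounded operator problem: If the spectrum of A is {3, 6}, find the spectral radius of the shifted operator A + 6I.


Spectrum of A + 6I = {9, 12}
Spectral radius = max |lambda| over the shifted spectrum
= max(9, 12) = 12

12


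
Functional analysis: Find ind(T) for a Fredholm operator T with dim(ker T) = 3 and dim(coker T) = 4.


The Fredholm index is defined as ind(T) = dim(ker T) - dim(coker T)
= 3 - 4
= -1

-1


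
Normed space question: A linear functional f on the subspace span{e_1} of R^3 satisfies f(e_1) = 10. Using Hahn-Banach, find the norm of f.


The norm of f is given by ||f|| = sup_{||x||=1} |f(x)|.
On span{e_1}, ||e_1|| = 1, so ||f|| = |f(e_1)| / ||e_1||
= |10| / 1 = 10.0000

10.0000


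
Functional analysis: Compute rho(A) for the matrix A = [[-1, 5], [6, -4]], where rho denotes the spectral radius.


For a 2x2 matrix, eigenvalues satisfy lambda^2 - (trace)*lambda + det = 0
trace = -1 + -4 = -5
det = -1*-4 - 5*6 = -26
discriminant = (-5)^2 - 4*(-26) = 129
spectral radius = max |eigenvalue| = 8.1789

8.1789


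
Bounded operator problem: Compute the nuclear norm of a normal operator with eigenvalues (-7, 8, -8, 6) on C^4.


For a normal operator, singular values equal |eigenvalues|.
Trace norm = sum |lambda_i| = 7 + 8 + 8 + 6
= 29

29


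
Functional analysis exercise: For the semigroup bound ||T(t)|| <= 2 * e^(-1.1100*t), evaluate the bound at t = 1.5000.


||T(1.5000)|| <= 2 * exp(-1.1100 * 1.5000)
= 2 * exp(-1.6650)
= 2 * 0.1892
= 0.3784

0.3784


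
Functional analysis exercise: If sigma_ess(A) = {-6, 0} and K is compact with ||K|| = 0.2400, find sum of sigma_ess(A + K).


By Weyl's theorem, the essential spectrum is invariant under compact perturbations.
sigma_ess(A + K) = sigma_ess(A) = {-6, 0}
Sum = -6 + 0 = -6

-6


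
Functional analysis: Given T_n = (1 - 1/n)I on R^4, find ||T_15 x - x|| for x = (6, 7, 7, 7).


T_15 x - x = (1 - 1/15)x - x = -x/15
||x|| = sqrt(183) = 13.5277
||T_15 x - x|| = ||x||/15 = 13.5277/15 = 0.9018

0.9018


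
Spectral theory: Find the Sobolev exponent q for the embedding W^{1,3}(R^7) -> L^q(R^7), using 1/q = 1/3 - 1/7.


Using the Sobolev embedding formula: 1/q = 1/p - k/n
1/q = 1/3 - 1/7 = 4/21
q = 1/(4/21) = 21/4 = 5.2500

5.2500


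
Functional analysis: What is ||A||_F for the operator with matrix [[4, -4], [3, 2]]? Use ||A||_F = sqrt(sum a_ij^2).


||A||_F^2 = sum a_ij^2
= 4^2 + (-4)^2 + 3^2 + 2^2
= 16 + 16 + 9 + 4 = 45
||A||_F = sqrt(45) = 6.7082

6.7082


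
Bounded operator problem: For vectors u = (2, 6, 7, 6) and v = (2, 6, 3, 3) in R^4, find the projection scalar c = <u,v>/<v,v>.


Computing <u,v> = 2*2 + 6*6 + 7*3 + 6*3 = 79
Computing <v,v> = 2^2 + 6^2 + 3^2 + 3^2 = 58
Projection coefficient = 79/58 = 1.3621

1.3621


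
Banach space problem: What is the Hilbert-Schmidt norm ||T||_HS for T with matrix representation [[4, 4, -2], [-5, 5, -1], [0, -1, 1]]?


The Hilbert-Schmidt norm is sqrt(sum of squares of all entries).
Sum of squares = 4^2 + 4^2 + (-2)^2 + (-5)^2 + 5^2 + (-1)^2 + 0^2 + (-1)^2 + 1^2
= 16 + 16 + 4 + 25 + 25 + 1 + 0 + 1 + 1 = 89
||T||_HS = sqrt(89) = 9.4340

9.4340


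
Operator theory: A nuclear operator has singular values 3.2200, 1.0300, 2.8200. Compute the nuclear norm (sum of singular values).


The nuclear norm is the sum of all singular values.
||T||_1 = 3.2200 + 1.0300 + 2.8200
= 7.0700

7.0700


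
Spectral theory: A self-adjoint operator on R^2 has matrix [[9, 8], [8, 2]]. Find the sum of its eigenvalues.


For a self-adjoint (symmetric) matrix, the eigenvalues are real.
The sum of eigenvalues equals the trace of the matrix.
trace = 9 + 2 = 11

11


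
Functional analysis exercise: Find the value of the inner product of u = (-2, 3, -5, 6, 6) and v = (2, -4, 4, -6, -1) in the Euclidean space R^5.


Computing the standard inner product <u, v> = sum u_i * v_i
= -2*2 + 3*-4 + -5*4 + 6*-6 + 6*-1
= -4 + -12 + -20 + -36 + -6
= -78

-78


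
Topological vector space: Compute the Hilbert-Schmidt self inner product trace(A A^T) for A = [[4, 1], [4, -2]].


trace(A * A^T) = sum of squares of all entries
= 4^2 + 1^2 + 4^2 + (-2)^2
= 16 + 1 + 16 + 4
= 37

37


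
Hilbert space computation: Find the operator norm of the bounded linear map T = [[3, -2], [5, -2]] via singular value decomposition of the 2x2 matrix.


A^T A = [[34, -16], [-16, 8]]
trace(A^T A) = 42, det(A^T A) = 16
discriminant = 42^2 - 4*16 = 1700
Largest eigenvalue of A^T A = (trace + sqrt(disc))/2 = 41.6155
||T|| = sqrt(41.6155) = 6.4510

6.4510


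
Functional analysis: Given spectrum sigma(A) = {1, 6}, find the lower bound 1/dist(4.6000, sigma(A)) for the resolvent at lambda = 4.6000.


dist(4.6000, {1, 6}) = min(|4.6000 - 1|, |4.6000 - 6|)
= min(3.6000, 1.4000) = 1.4000
Resolvent bound = 1/1.4000 = 0.7143

0.7143


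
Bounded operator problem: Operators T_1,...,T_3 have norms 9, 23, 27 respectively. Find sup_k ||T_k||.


By the Uniform Boundedness Principle, the supremum of norms is finite.
sup_k ||T_k|| = max(9, 23, 27) = 27

27


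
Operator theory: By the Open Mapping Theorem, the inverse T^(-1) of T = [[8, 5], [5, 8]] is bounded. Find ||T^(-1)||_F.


det(T) = 8*8 - 5*5 = 39
T^(-1) = (1/39) * [[8, -5], [-5, 8]] = [[0.2051, -0.1282], [-0.1282, 0.2051]]
||T^(-1)||_F^2 = 0.2051^2 + (-0.1282)^2 + (-0.1282)^2 + 0.2051^2 = 0.1170
||T^(-1)||_F = sqrt(0.1170) = 0.3421

0.3421


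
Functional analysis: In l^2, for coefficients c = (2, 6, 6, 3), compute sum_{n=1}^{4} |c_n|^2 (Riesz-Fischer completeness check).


sum |c_n|^2 = 2^2 + 6^2 + 6^2 + 3^2
= 4 + 36 + 36 + 9
= 85

85


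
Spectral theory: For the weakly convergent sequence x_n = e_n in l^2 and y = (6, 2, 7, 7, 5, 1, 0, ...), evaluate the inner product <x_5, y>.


x_5 = e_5 is the standard basis vector with 1 in position 5.
<x_5, y> = y_5 = 5
As n -> infinity, <x_n, y> -> 0, confirming weak convergence of (x_n) to 0.

5


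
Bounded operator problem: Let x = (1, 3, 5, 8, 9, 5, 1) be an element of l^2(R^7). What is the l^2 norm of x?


The l^2 norm = (sum |x_i|^2)^(1/2)
Sum of 2th powers = 1 + 9 + 25 + 64 + 81 + 25 + 1 = 206
||x||_2 = (206)^(1/2) = 14.3527

14.3527


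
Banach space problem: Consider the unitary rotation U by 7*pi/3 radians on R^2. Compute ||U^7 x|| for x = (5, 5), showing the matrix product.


U is a rotation by theta = 7*pi/3
U^7 = rotation by 7*theta = 49*pi/3 = 1*pi/3 (mod 2*pi)
cos(1*pi/3) = 0.5000, sin(1*pi/3) = 0.8660
U^7 x = (0.5000 * 5 - 0.8660 * 5, 0.8660 * 5 + 0.5000 * 5)
= (-1.8301, 6.8301)
||U^7 x|| = sqrt((-1.8301)^2 + 6.8301^2) = sqrt(50.0000) = 7.0711

7.0711


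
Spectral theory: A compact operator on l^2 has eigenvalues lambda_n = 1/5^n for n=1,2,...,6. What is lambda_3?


The eigenvalue formula gives lambda_3 = 1/5^3
= 1/125
= 0.0080

0.0080


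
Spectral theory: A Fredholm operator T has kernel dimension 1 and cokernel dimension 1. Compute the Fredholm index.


The Fredholm index is defined as ind(T) = dim(ker T) - dim(coker T)
= 1 - 1
= 0

0


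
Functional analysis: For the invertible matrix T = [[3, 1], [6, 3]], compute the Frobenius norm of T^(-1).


det(T) = 3*3 - 1*6 = 3
T^(-1) = (1/3) * [[3, -1], [-6, 3]] = [[1.0000, -0.3333], [-2.0000, 1.0000]]
||T^(-1)||_F^2 = 1.0000^2 + (-0.3333)^2 + (-2.0000)^2 + 1.0000^2 = 6.1111
||T^(-1)||_F = sqrt(6.1111) = 2.4721

2.4721


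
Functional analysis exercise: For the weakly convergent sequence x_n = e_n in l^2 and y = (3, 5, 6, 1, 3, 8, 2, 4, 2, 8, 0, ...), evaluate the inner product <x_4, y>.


x_4 = e_4 is the standard basis vector with 1 in position 4.
<x_4, y> = y_4 = 1
As n -> infinity, <x_n, y> -> 0, confirming weak convergence of (x_n) to 0.

1


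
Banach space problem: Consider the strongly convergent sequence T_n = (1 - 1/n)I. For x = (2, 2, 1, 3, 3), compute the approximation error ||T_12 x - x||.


T_12 x - x = (1 - 1/12)x - x = -x/12
||x|| = sqrt(27) = 5.1962
||T_12 x - x|| = ||x||/12 = 5.1962/12 = 0.4330

0.4330


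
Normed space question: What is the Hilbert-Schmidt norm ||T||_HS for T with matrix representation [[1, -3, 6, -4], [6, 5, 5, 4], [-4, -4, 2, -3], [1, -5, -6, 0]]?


The Hilbert-Schmidt norm is sqrt(sum of squares of all entries).
Sum of squares = 1^2 + (-3)^2 + 6^2 + (-4)^2 + 6^2 + 5^2 + 5^2 + 4^2 + (-4)^2 + (-4)^2 + 2^2 + (-3)^2 + 1^2 + (-5)^2 + (-6)^2 + 0^2
= 1 + 9 + 36 + 16 + 36 + 25 + 25 + 16 + 16 + 16 + 4 + 9 + 1 + 25 + 36 + 0 = 271
||T||_HS = sqrt(271) = 16.4621

16.4621


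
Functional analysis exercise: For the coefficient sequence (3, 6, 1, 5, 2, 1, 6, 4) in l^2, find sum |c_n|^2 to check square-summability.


sum |c_n|^2 = 3^2 + 6^2 + 1^2 + 5^2 + 2^2 + 1^2 + 6^2 + 4^2
= 9 + 36 + 1 + 25 + 4 + 1 + 36 + 16
= 128

128


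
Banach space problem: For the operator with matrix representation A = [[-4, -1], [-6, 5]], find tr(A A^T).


trace(A * A^T) = sum of squares of all entries
= (-4)^2 + (-1)^2 + (-6)^2 + 5^2
= 16 + 1 + 36 + 25
= 78

78


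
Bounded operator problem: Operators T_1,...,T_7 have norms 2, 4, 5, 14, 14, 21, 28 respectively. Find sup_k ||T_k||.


By the Uniform Boundedness Principle, the supremum of norms is finite.
sup_k ||T_k|| = max(2, 4, 5, 14, 14, 21, 28) = 28

28


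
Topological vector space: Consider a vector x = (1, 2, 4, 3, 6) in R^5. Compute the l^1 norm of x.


The l^1 norm equals the sum of absolute values of all components.
||x||_1 = 1 + 2 + 4 + 3 + 6
= 16

16.0000


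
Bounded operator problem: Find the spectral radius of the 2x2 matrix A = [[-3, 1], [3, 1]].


For a 2x2 matrix, eigenvalues satisfy lambda^2 - (trace)*lambda + det = 0
trace = -3 + 1 = -2
det = -3*1 - 1*3 = -6
discriminant = (-2)^2 - 4*(-6) = 28
spectral radius = max |eigenvalue| = 3.6458

3.6458


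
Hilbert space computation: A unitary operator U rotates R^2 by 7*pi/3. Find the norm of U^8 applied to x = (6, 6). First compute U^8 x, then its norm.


U is a rotation by theta = 7*pi/3
U^8 = rotation by 8*theta = 56*pi/3 = 2*pi/3 (mod 2*pi)
cos(2*pi/3) = -0.5000, sin(2*pi/3) = 0.8660
U^8 x = (-0.5000 * 6 - 0.8660 * 6, 0.8660 * 6 + -0.5000 * 6)
= (-8.1962, 2.1962)
||U^8 x|| = sqrt((-8.1962)^2 + 2.1962^2) = sqrt(72.0000) = 8.4853

8.4853


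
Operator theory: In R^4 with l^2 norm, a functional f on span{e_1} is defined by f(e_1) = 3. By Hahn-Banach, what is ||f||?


The norm of f is given by ||f|| = sup_{||x||=1} |f(x)|.
On span{e_1}, ||e_1|| = 1, so ||f|| = |f(e_1)| / ||e_1||
= |3| / 1 = 3.0000

3.0000


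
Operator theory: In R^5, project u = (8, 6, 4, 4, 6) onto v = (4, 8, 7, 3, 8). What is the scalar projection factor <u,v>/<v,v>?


Computing <u,v> = 8*4 + 6*8 + 4*7 + 4*3 + 6*8 = 168
Computing <v,v> = 4^2 + 8^2 + 7^2 + 3^2 + 8^2 = 202
Projection coefficient = 168/202 = 0.8317

0.8317


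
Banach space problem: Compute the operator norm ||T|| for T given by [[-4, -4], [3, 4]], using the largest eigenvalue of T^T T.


A^T A = [[25, 28], [28, 32]]
trace(A^T A) = 57, det(A^T A) = 16
discriminant = 57^2 - 4*16 = 3185
Largest eigenvalue of A^T A = (trace + sqrt(disc))/2 = 56.7179
||T|| = sqrt(56.7179) = 7.5311

7.5311


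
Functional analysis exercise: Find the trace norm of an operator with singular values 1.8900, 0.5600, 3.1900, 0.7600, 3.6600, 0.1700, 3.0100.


The nuclear norm is the sum of all singular values.
||T||_1 = 1.8900 + 0.5600 + 3.1900 + 0.7600 + 3.6600 + 0.1700 + 3.0100
= 13.2400

13.2400


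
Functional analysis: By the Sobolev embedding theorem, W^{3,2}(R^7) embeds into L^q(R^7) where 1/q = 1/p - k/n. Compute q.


Using the Sobolev embedding formula: 1/q = 1/p - k/n
1/q = 1/2 - 3/7 = 1/14
q = 1/(1/14) = 14

14.0000


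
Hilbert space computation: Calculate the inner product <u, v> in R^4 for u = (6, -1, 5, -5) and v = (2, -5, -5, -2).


Computing the standard inner product <u, v> = sum u_i * v_i
= 6*2 + -1*-5 + 5*-5 + -5*-2
= 12 + 5 + -25 + 10
= 2

2


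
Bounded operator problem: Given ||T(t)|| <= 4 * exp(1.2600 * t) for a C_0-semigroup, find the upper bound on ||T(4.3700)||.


||T(4.3700)|| <= 4 * exp(1.2600 * 4.3700)
= 4 * exp(5.5062)
= 4 * 246.2137
= 984.8549

984.8549


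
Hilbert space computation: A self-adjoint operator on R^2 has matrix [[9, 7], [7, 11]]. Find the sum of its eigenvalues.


For a self-adjoint (symmetric) matrix, the eigenvalues are real.
The sum of eigenvalues equals the trace of the matrix.
trace = 9 + 11 = 20

20


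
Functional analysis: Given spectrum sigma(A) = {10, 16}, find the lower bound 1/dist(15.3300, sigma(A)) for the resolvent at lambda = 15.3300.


dist(15.3300, {10, 16}) = min(|15.3300 - 10|, |15.3300 - 16|)
= min(5.3300, 0.6700) = 0.6700
Resolvent bound = 1/0.6700 = 1.4925

1.4925


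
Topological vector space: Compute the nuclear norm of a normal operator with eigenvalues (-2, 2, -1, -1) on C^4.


For a normal operator, singular values equal |eigenvalues|.
Trace norm = sum |lambda_i| = 2 + 2 + 1 + 1
= 6

6


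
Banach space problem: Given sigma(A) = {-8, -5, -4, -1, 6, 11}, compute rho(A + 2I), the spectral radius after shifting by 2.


Spectrum of A + 2I = {-6, -3, -2, 1, 8, 13}
Spectral radius = max |lambda| over the shifted spectrum
= max(6, 3, 2, 1, 8, 13) = 13

13


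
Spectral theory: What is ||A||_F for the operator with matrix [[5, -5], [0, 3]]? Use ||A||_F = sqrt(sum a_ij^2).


||A||_F^2 = sum a_ij^2
= 5^2 + (-5)^2 + 0^2 + 3^2
= 25 + 25 + 0 + 9 = 59
||A||_F = sqrt(59) = 7.6811

7.6811


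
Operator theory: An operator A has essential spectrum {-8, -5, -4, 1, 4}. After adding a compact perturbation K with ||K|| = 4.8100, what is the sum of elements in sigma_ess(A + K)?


By Weyl's theorem, the essential spectrum is invariant under compact perturbations.
sigma_ess(A + K) = sigma_ess(A) = {-8, -5, -4, 1, 4}
Sum = -8 + -5 + -4 + 1 + 4 = -12

-12


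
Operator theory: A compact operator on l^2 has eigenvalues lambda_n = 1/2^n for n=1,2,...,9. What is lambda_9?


The eigenvalue formula gives lambda_9 = 1/2^9
= 1/512
= 0.0020

0.0020


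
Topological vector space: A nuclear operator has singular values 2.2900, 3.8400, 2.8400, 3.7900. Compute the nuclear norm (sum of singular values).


The nuclear norm is the sum of all singular values.
||T||_1 = 2.2900 + 3.8400 + 2.8400 + 3.7900
= 12.7600

12.7600


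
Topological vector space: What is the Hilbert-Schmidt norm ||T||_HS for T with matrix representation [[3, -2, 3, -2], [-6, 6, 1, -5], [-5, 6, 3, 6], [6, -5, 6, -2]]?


The Hilbert-Schmidt norm is sqrt(sum of squares of all entries).
Sum of squares = 3^2 + (-2)^2 + 3^2 + (-2)^2 + (-6)^2 + 6^2 + 1^2 + (-5)^2 + (-5)^2 + 6^2 + 3^2 + 6^2 + 6^2 + (-5)^2 + 6^2 + (-2)^2
= 9 + 4 + 9 + 4 + 36 + 36 + 1 + 25 + 25 + 36 + 9 + 36 + 36 + 25 + 36 + 4 = 331
||T||_HS = sqrt(331) = 18.1934

18.1934


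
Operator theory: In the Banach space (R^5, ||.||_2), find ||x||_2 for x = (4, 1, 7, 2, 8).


The l^2 norm = (sum |x_i|^2)^(1/2)
Sum of 2th powers = 16 + 1 + 49 + 4 + 64 = 134
||x||_2 = (134)^(1/2) = 11.5758

11.5758


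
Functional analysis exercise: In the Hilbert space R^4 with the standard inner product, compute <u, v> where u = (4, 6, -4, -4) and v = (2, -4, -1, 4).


Computing the standard inner product <u, v> = sum u_i * v_i
= 4*2 + 6*-4 + -4*-1 + -4*4
= 8 + -24 + 4 + -16
= -28

-28


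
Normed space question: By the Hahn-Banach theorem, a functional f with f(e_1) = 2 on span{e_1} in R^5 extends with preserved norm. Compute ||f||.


The norm of f is given by ||f|| = sup_{||x||=1} |f(x)|.
On span{e_1}, ||e_1|| = 1, so ||f|| = |f(e_1)| / ||e_1||
= |2| / 1 = 2.0000

2.0000


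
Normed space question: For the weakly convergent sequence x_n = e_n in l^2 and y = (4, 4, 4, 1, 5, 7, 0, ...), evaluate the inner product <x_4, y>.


x_4 = e_4 is the standard basis vector with 1 in position 4.
<x_4, y> = y_4 = 1
As n -> infinity, <x_n, y> -> 0, confirming weak convergence of (x_n) to 0.

1


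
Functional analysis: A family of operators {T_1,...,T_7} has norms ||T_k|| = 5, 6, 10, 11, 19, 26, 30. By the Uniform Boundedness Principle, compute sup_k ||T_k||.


By the Uniform Boundedness Principle, the supremum of norms is finite.
sup_k ||T_k|| = max(5, 6, 10, 11, 19, 26, 30) = 30

30


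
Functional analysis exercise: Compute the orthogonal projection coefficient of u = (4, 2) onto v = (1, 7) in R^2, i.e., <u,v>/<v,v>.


Computing <u,v> = 4*1 + 2*7 = 18
Computing <v,v> = 1^2 + 7^2 = 50
Projection coefficient = 18/50 = 0.3600

0.3600


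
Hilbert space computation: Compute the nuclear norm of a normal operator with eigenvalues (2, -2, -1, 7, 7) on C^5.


For a normal operator, singular values equal |eigenvalues|.
Trace norm = sum |lambda_i| = 2 + 2 + 1 + 7 + 7
= 19

19


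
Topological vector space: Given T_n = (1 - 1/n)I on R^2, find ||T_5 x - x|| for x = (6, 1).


T_5 x - x = (1 - 1/5)x - x = -x/5
||x|| = sqrt(37) = 6.0828
||T_5 x - x|| = ||x||/5 = 6.0828/5 = 1.2166

1.2166


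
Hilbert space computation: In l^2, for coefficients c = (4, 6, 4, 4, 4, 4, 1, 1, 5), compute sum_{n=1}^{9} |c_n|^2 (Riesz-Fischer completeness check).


sum |c_n|^2 = 4^2 + 6^2 + 4^2 + 4^2 + 4^2 + 4^2 + 1^2 + 1^2 + 5^2
= 16 + 36 + 16 + 16 + 16 + 16 + 1 + 1 + 25
= 143

143


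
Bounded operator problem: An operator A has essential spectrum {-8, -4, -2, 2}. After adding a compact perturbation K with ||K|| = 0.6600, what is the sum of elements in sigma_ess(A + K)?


By Weyl's theorem, the essential spectrum is invariant under compact perturbations.
sigma_ess(A + K) = sigma_ess(A) = {-8, -4, -2, 2}
Sum = -8 + -4 + -2 + 2 = -12

-12


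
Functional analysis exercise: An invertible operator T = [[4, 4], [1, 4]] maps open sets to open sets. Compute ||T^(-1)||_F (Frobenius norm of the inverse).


det(T) = 4*4 - 4*1 = 12
T^(-1) = (1/12) * [[4, -4], [-1, 4]] = [[0.3333, -0.3333], [-0.0833, 0.3333]]
||T^(-1)||_F^2 = 0.3333^2 + (-0.3333)^2 + (-0.0833)^2 + 0.3333^2 = 0.3403
||T^(-1)||_F = sqrt(0.3403) = 0.5833

0.5833


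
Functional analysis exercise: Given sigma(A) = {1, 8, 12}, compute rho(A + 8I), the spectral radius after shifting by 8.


Spectrum of A + 8I = {9, 16, 20}
Spectral radius = max |lambda| over the shifted spectrum
= max(9, 16, 20) = 20

20


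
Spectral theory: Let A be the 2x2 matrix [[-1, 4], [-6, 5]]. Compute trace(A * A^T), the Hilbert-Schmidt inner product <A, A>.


trace(A * A^T) = sum of squares of all entries
= (-1)^2 + 4^2 + (-6)^2 + 5^2
= 1 + 16 + 36 + 25
= 78

78


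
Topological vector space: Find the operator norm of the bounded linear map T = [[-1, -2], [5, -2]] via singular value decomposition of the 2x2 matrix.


A^T A = [[26, -8], [-8, 8]]
trace(A^T A) = 34, det(A^T A) = 144
discriminant = 34^2 - 4*144 = 580
Largest eigenvalue of A^T A = (trace + sqrt(disc))/2 = 29.0416
||T|| = sqrt(29.0416) = 5.3890

5.3890


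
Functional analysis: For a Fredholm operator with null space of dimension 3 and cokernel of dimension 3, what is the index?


The Fredholm index is defined as ind(T) = dim(ker T) - dim(coker T)
= 3 - 3
= 0

0


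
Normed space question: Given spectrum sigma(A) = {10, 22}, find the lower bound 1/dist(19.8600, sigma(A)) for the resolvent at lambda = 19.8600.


dist(19.8600, {10, 22}) = min(|19.8600 - 10|, |19.8600 - 22|)
= min(9.8600, 2.1400) = 2.1400
Resolvent bound = 1/2.1400 = 0.4673

0.4673


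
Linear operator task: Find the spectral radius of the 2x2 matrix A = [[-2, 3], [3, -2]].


For a 2x2 matrix, eigenvalues satisfy lambda^2 - (trace)*lambda + det = 0
trace = -2 + -2 = -4
det = -2*-2 - 3*3 = -5
discriminant = (-4)^2 - 4*(-5) = 36
spectral radius = max |eigenvalue| = 5.0000

5.0000


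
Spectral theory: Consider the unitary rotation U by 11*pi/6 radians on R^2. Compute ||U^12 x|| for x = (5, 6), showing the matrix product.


U is a rotation by theta = 11*pi/6
U^12 = rotation by 12*theta = 132*pi/6 = 0*pi/6 (mod 2*pi)
cos(0*pi/6) = 1.0000, sin(0*pi/6) = 0.0000
U^12 x = (1.0000 * 5 - 0.0000 * 6, 0.0000 * 5 + 1.0000 * 6)
= (5.0000, 6.0000)
||U^12 x|| = sqrt(5.0000^2 + 6.0000^2) = sqrt(61.0000) = 7.8102

7.8102


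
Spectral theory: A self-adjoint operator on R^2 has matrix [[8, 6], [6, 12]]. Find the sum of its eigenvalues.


For a self-adjoint (symmetric) matrix, the eigenvalues are real.
The sum of eigenvalues equals the trace of the matrix.
trace = 8 + 12 = 20

20


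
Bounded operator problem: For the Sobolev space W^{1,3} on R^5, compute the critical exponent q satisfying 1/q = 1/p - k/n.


Using the Sobolev embedding formula: 1/q = 1/p - k/n
1/q = 1/3 - 1/5 = 2/15
q = 1/(2/15) = 15/2 = 7.5000

7.5000


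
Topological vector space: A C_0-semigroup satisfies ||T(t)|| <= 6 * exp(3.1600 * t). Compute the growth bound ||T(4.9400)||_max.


||T(4.9400)|| <= 6 * exp(3.1600 * 4.9400)
= 6 * exp(15.6104)
= 6 * 6.0188e+06
= 3.6113e+07

3.6113e+07


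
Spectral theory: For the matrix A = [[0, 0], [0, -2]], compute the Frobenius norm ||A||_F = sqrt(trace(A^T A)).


||A||_F^2 = sum a_ij^2
= 0^2 + 0^2 + 0^2 + (-2)^2
= 0 + 0 + 0 + 4 = 4
||A||_F = sqrt(4) = 2.0000

2.0000


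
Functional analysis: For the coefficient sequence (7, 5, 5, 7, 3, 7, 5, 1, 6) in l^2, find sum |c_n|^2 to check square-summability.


sum |c_n|^2 = 7^2 + 5^2 + 5^2 + 7^2 + 3^2 + 7^2 + 5^2 + 1^2 + 6^2
= 49 + 25 + 25 + 49 + 9 + 49 + 25 + 1 + 36
= 268

268


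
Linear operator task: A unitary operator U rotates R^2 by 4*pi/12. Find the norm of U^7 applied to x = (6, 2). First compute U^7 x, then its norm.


U is a rotation by theta = 4*pi/12
U^7 = rotation by 7*theta = 28*pi/12 = 4*pi/12 (mod 2*pi)
cos(4*pi/12) = 0.5000, sin(4*pi/12) = 0.8660
U^7 x = (0.5000 * 6 - 0.8660 * 2, 0.8660 * 6 + 0.5000 * 2)
= (1.2679, 6.1962)
||U^7 x|| = sqrt(1.2679^2 + 6.1962^2) = sqrt(40.0000) = 6.3246

6.3246


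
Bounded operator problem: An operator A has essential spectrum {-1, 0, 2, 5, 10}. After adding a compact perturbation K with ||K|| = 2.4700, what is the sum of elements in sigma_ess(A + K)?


By Weyl's theorem, the essential spectrum is invariant under compact perturbations.
sigma_ess(A + K) = sigma_ess(A) = {-1, 0, 2, 5, 10}
Sum = -1 + 0 + 2 + 5 + 10 = 16

16


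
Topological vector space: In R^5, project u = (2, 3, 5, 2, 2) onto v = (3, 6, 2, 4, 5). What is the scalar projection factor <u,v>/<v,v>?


Computing <u,v> = 2*3 + 3*6 + 5*2 + 2*4 + 2*5 = 52
Computing <v,v> = 3^2 + 6^2 + 2^2 + 4^2 + 5^2 = 90
Projection coefficient = 52/90 = 0.5778

0.5778


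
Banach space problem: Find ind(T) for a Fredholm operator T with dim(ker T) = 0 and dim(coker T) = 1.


The Fredholm index is defined as ind(T) = dim(ker T) - dim(coker T)
= 0 - 1
= -1

-1


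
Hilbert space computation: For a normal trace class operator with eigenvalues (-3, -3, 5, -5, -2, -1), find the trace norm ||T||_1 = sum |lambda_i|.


For a normal operator, singular values equal |eigenvalues|.
Trace norm = sum |lambda_i| = 3 + 3 + 5 + 5 + 2 + 1
= 19

19


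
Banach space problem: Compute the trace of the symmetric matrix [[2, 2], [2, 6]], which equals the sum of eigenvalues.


For a self-adjoint (symmetric) matrix, the eigenvalues are real.
The sum of eigenvalues equals the trace of the matrix.
trace = 2 + 6 = 8

8


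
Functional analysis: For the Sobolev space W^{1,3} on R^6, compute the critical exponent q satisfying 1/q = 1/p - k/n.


Using the Sobolev embedding formula: 1/q = 1/p - k/n
1/q = 1/3 - 1/6 = 1/6
q = 1/(1/6) = 6

6.0000


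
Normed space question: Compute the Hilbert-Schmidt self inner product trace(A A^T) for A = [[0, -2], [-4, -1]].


trace(A * A^T) = sum of squares of all entries
= 0^2 + (-2)^2 + (-4)^2 + (-1)^2
= 0 + 4 + 16 + 1
= 21

21


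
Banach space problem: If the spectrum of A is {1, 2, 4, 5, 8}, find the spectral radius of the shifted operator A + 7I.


Spectrum of A + 7I = {8, 9, 11, 12, 15}
Spectral radius = max |lambda| over the shifted spectrum
= max(8, 9, 11, 12, 15) = 15

15


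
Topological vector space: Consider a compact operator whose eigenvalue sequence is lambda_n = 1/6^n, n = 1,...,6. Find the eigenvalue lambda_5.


The eigenvalue formula gives lambda_5 = 1/6^5
= 1/7776
= 1.2860e-04

1.2860e-04


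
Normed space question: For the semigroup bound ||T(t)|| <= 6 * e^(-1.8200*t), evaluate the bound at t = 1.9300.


||T(1.9300)|| <= 6 * exp(-1.8200 * 1.9300)
= 6 * exp(-3.5126)
= 6 * 0.0298
= 0.1789

0.1789


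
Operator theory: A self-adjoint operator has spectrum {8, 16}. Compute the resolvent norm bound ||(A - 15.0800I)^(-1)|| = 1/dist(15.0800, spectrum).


dist(15.0800, {8, 16}) = min(|15.0800 - 8|, |15.0800 - 16|)
= min(7.0800, 0.9200) = 0.9200
Resolvent bound = 1/0.9200 = 1.0870

1.0870


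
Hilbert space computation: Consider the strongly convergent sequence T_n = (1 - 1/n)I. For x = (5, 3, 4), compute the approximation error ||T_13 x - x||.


T_13 x - x = (1 - 1/13)x - x = -x/13
||x|| = sqrt(50) = 7.0711
||T_13 x - x|| = ||x||/13 = 7.0711/13 = 0.5439

0.5439


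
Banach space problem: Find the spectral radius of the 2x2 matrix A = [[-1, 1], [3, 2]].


For a 2x2 matrix, eigenvalues satisfy lambda^2 - (trace)*lambda + det = 0
trace = -1 + 2 = 1
det = -1*2 - 1*3 = -5
discriminant = 1^2 - 4*(-5) = 21
spectral radius = max |eigenvalue| = 2.7913

2.7913


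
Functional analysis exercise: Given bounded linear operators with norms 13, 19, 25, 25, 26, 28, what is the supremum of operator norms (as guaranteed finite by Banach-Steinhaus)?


By the Uniform Boundedness Principle, the supremum of norms is finite.
sup_k ||T_k|| = max(13, 19, 25, 25, 26, 28) = 28

28


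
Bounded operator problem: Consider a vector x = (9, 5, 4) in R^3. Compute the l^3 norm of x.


The l^3 norm = (sum |x_i|^3)^(1/3)
Sum of 3th powers = 729 + 125 + 64 = 918
||x||_3 = (918)^(1/3) = 9.7188

9.7188


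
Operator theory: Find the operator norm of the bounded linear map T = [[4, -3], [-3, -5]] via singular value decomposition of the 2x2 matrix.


A^T A = [[25, 3], [3, 34]]
trace(A^T A) = 59, det(A^T A) = 841
discriminant = 59^2 - 4*841 = 117
Largest eigenvalue of A^T A = (trace + sqrt(disc))/2 = 34.9083
||T|| = sqrt(34.9083) = 5.9083

5.9083


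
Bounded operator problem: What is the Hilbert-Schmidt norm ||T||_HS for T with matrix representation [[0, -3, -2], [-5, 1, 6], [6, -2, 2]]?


The Hilbert-Schmidt norm is sqrt(sum of squares of all entries).
Sum of squares = 0^2 + (-3)^2 + (-2)^2 + (-5)^2 + 1^2 + 6^2 + 6^2 + (-2)^2 + 2^2
= 0 + 9 + 4 + 25 + 1 + 36 + 36 + 4 + 4 = 119
||T||_HS = sqrt(119) = 10.9087

10.9087
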